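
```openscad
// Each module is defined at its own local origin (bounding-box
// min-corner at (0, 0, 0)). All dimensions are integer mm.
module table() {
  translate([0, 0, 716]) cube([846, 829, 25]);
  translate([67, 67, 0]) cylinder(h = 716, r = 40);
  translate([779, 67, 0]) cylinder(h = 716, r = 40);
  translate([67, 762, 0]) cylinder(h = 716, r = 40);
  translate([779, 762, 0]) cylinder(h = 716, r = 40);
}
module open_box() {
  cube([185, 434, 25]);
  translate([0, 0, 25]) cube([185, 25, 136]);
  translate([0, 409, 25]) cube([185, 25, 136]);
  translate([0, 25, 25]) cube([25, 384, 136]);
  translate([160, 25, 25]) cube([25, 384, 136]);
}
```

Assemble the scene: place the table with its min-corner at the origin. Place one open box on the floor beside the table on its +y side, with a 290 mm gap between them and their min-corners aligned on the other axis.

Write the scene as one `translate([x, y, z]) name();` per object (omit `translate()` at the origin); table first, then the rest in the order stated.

table();
translate([0, 1119, 0]) open_box();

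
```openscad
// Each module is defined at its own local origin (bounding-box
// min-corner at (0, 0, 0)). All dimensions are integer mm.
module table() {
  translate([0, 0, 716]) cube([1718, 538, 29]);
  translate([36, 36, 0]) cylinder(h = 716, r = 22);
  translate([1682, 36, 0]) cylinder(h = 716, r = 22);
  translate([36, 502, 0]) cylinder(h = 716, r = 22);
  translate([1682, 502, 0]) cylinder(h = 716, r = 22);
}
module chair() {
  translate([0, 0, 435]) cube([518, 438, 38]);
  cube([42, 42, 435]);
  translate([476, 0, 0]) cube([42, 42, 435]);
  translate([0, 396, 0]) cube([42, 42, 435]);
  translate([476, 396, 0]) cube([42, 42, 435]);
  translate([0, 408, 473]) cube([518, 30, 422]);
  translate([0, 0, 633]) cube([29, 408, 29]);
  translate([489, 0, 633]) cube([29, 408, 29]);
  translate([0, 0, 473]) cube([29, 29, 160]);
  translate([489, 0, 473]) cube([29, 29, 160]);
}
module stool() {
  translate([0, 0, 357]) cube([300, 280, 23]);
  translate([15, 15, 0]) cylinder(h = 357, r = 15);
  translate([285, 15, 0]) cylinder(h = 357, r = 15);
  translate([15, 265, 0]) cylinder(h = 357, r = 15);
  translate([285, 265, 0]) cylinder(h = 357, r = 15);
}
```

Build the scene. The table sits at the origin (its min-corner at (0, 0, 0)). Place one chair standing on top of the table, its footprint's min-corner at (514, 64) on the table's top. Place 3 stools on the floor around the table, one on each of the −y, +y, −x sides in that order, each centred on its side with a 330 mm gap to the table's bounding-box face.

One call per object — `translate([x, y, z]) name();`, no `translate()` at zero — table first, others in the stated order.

table();
translate([514, 64, 745]) chair();
translate([709, -610, 0]) stool();
translate([709, 868, 0]) stool();
translate([-630, 129, 0]) stool();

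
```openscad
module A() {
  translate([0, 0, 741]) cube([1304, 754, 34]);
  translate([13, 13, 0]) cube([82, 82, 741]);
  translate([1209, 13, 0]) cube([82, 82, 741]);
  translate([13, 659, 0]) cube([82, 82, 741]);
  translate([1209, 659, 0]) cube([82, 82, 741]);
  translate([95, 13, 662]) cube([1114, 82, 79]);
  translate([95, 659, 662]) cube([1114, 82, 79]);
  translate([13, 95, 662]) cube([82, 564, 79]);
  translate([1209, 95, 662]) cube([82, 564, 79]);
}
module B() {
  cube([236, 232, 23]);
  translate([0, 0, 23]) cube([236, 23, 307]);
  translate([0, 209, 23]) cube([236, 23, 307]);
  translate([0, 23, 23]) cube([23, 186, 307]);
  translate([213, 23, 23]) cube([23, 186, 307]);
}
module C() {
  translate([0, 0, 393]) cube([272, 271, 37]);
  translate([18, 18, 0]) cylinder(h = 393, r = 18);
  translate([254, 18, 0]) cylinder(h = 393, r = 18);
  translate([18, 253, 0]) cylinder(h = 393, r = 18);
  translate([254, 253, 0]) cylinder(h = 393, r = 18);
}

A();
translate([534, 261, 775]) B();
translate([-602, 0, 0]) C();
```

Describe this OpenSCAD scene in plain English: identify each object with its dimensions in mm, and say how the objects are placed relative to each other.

A is a table: top 1304 mm (x) × 754 mm (y), 34 mm thick, upper face at z = 775 mm, on four 82×82 mm square legs, each inset 13 mm from the nearest pair of top edges, running from z = 0 to the bottom of the top. Four apron rails, 82 mm thick and 79 mm tall, run between adjacent legs with their top edges flush with the underside of the top and their outer faces flush with the legs' outer faces.

B is an open-topped rectangular box: outside dimensions 236×232×330 mm, with a uniform wall and base thickness of 23 mm. The base is a full 236×232 slab on the floor; four walls sit on top of the base. The front and back walls (the −y and +y sides) span the full width; the two side walls fit between them.

C is a simple wooden stool: a rectangular seat 272 mm (x) by 271 mm (y), 37 mm thick, top face at z = 430 mm, on four round legs, each 36 mm in diameter. The legs rest on z = 0, each leg's axis is inset half a diameter from the nearest pair of seat edges (so the leg's bounding box is flush with the corner).

The open box is on top of the table, centred. The stool is on the floor beside the table on its −x side.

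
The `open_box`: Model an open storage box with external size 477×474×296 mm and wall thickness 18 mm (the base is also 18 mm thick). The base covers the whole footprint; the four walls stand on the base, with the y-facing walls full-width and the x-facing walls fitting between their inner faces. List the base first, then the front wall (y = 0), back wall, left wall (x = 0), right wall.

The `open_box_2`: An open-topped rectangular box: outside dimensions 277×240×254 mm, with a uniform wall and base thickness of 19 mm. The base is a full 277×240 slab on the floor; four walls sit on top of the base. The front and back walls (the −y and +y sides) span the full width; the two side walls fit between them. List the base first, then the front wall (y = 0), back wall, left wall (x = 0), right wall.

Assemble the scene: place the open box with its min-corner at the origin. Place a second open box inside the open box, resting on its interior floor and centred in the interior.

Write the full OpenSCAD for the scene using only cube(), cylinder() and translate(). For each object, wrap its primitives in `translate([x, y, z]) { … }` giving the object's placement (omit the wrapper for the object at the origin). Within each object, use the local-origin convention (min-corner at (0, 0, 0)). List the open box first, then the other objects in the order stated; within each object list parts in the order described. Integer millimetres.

cube([477, 474, 18]);
translate([0, 0, 18]) cube([477, 18, 278]);
translate([0, 456, 18]) cube([477, 18, 278]);
translate([0, 18, 18]) cube([18, 438, 278]);
translate([459, 18, 18]) cube([18, 438, 278]);
translate([100, 117, 18]) {
  cube([277, 240, 19]);
  translate([0, 0, 19]) cube([277, 19, 235]);
  translate([0, 221, 19]) cube([277, 19, 235]);
  translate([0, 19, 19]) cube([19, 202, 235]);
  translate([258, 19, 19]) cube([19, 202, 235]);
}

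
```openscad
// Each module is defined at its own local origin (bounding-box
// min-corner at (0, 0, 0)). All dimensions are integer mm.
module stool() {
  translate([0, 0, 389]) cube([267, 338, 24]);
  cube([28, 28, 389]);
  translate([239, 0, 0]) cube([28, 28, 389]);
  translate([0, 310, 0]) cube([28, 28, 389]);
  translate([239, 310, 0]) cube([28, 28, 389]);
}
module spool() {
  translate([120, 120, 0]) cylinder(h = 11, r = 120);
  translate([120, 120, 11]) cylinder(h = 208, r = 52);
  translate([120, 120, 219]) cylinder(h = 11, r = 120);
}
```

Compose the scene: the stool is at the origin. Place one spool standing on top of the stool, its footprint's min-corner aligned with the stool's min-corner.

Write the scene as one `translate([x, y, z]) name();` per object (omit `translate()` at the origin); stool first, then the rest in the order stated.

stool();
translate([0, 0, 413]) spool();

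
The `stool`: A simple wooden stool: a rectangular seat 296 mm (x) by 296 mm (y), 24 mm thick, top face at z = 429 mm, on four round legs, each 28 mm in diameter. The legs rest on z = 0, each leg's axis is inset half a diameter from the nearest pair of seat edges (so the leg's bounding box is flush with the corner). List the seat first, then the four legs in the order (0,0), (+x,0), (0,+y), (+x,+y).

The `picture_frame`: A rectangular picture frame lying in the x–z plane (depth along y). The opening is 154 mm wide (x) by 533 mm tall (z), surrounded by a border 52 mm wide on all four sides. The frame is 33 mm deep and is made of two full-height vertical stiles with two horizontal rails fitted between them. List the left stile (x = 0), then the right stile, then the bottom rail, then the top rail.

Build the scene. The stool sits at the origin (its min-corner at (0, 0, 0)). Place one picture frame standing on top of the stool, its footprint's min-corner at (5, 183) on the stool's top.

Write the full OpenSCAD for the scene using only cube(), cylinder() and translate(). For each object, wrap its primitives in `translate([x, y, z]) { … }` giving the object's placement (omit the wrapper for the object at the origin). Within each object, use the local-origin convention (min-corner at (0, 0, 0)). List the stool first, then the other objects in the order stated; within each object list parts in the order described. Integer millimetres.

translate([0, 0, 405]) cube([296, 296, 24]);
translate([14, 14, 0]) cylinder(h = 405, r = 14);
translate([282, 14, 0]) cylinder(h = 405, r = 14);
translate([14, 282, 0]) cylinder(h = 405, r = 14);
translate([282, 282, 0]) cylinder(h = 405, r = 14);
translate([5, 183, 429]) {
  cube([52, 33, 637]);
  translate([206, 0, 0]) cube([52, 33, 637]);
  translate([52, 0, 0]) cube([154, 33, 52]);
  translate([52, 0, 585]) cube([154, 33, 52]);
}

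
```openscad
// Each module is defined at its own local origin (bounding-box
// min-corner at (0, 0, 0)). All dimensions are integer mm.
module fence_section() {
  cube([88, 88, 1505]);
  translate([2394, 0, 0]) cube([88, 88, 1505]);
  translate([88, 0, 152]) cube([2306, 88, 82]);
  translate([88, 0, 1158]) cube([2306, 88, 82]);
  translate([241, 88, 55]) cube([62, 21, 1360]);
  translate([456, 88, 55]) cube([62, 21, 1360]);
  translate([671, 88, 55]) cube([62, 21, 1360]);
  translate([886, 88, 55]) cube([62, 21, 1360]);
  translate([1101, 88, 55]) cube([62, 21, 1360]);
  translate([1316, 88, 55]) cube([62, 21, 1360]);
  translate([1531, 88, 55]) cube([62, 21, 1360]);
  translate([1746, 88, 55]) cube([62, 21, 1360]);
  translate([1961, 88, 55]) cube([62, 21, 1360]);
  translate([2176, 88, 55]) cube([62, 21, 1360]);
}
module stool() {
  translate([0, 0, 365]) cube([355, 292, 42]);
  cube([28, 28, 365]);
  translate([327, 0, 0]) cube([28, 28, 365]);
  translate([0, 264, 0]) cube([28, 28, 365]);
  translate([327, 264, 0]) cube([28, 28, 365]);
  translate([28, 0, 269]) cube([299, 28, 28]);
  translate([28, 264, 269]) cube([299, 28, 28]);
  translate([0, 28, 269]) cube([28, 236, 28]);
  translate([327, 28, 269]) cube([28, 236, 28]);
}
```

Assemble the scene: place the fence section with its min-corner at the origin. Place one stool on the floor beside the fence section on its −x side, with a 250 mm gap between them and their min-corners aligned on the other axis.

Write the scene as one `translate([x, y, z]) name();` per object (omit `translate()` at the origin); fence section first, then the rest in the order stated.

fence_section();
translate([-605, 0, 0]) stool();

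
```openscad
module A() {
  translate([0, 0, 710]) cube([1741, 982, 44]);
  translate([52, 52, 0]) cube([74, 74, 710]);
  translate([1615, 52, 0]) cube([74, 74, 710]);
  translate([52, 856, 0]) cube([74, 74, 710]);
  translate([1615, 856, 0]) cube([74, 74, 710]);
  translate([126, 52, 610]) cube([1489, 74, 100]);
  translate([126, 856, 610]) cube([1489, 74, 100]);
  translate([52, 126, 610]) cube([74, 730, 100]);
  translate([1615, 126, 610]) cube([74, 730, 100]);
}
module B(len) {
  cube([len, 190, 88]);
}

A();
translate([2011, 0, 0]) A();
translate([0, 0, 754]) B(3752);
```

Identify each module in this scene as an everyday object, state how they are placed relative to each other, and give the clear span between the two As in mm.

Second table starts at x = 2011; first ends at x = 1741; clear span = 2011 − 1741 = 270 mm.

A is a table. B is a beam. A beam spans the tops of two tables. The clear span between the two tables is 270 mm.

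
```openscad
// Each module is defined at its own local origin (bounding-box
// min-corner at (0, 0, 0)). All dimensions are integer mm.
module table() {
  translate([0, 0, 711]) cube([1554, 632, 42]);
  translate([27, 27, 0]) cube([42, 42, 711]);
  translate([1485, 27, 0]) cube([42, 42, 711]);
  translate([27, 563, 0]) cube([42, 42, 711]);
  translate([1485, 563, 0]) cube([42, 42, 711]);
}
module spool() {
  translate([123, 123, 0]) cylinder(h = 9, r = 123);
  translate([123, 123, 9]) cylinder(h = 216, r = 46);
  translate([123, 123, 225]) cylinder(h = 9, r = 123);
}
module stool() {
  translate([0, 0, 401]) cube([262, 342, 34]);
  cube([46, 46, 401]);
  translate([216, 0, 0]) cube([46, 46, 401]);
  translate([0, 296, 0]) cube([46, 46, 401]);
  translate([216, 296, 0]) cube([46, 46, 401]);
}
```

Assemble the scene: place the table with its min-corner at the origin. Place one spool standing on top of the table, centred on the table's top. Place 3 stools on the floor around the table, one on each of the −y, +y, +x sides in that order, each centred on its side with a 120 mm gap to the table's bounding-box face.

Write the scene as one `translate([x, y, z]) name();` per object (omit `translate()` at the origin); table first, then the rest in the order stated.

table();
translate([654, 193, 753]) spool();
translate([646, -462, 0]) stool();
translate([646, 752, 0]) stool();
translate([1674, 145, 0]) stool();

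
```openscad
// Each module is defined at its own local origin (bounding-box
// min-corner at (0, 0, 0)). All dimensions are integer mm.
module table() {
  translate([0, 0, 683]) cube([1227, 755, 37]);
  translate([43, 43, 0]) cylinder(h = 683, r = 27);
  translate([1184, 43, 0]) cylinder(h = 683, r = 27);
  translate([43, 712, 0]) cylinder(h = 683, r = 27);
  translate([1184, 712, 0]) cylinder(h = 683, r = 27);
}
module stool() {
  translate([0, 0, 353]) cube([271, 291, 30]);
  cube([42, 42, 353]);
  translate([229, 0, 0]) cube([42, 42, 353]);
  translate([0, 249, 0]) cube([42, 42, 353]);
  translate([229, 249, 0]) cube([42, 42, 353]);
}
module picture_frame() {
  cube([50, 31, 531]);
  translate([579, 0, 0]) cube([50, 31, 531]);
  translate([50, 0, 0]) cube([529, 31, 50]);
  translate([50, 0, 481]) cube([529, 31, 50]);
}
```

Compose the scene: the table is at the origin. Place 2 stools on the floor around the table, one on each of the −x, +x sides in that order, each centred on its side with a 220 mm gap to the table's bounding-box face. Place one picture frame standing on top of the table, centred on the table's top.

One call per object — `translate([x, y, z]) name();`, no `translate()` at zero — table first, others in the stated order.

table();
translate([-491, 232, 0]) stool();
translate([1447, 232, 0]) stool();
translate([299, 362, 720]) picture_frame();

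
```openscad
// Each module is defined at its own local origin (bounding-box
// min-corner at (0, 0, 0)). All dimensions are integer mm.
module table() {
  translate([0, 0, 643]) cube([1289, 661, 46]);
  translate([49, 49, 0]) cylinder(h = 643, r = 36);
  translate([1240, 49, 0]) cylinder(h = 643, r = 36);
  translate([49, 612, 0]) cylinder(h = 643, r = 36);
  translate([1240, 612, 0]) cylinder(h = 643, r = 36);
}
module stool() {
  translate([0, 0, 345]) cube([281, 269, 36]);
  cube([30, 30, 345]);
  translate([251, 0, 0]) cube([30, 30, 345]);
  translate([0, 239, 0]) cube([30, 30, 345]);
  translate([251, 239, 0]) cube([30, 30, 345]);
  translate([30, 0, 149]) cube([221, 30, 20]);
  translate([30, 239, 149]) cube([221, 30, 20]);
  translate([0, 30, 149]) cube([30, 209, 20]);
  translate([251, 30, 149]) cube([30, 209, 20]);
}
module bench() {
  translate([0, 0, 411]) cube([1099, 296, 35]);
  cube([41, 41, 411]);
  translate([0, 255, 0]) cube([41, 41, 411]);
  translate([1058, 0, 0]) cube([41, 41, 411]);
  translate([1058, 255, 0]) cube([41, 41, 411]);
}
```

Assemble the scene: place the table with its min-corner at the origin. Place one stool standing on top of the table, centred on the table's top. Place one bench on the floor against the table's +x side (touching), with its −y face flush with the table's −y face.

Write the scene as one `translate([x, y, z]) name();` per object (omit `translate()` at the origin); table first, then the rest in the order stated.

table();
translate([504, 196, 689]) stool();
translate([1289, 0, 0]) bench();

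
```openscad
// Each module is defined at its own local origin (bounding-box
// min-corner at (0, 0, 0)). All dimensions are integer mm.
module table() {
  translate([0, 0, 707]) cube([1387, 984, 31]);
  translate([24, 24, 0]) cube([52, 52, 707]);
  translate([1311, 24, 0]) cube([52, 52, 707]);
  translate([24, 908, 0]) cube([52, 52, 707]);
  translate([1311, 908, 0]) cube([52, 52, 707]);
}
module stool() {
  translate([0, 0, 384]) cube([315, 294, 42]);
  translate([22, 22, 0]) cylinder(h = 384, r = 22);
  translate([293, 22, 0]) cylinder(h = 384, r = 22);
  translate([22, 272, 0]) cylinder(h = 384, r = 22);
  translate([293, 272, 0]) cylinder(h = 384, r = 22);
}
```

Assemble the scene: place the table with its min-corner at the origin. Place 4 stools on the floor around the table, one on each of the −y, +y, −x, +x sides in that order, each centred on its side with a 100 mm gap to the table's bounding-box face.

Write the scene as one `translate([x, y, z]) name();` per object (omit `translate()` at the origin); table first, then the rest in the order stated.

table();
translate([536, -394, 0]) stool();
translate([536, 1084, 0]) stool();
translate([-415, 345, 0]) stool();
translate([1487, 345, 0]) stool();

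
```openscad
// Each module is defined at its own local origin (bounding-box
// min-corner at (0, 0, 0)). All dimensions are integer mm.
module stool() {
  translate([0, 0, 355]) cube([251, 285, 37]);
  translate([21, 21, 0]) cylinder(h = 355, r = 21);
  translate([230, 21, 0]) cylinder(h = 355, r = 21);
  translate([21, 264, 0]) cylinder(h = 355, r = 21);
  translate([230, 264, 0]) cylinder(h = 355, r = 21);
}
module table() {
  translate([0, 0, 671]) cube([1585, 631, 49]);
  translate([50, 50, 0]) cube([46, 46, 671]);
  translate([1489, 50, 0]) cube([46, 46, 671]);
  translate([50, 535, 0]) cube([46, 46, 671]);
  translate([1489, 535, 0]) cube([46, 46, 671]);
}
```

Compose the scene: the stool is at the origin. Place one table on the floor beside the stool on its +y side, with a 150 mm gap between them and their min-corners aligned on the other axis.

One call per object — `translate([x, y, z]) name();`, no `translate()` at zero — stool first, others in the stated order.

stool();
translate([0, 435, 0]) table();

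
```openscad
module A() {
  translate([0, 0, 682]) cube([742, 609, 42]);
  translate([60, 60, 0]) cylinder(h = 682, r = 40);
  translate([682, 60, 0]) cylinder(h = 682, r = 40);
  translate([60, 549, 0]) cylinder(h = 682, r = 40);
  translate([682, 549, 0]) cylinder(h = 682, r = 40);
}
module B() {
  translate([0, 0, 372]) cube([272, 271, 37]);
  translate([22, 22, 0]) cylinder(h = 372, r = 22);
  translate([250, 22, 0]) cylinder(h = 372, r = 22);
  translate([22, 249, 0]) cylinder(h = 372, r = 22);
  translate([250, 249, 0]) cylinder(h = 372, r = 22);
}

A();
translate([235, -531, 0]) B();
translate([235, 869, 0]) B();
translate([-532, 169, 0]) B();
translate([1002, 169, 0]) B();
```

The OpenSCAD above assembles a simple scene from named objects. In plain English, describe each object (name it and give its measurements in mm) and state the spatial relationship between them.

A is a rectangular dining table. The top is 742×609×42 mm with its upper surface at z = 724 mm. It stands on four round legs of 80 mm diameter, each leg's bounding box inset 20 mm from the nearest pair of top edges, running from the floor to the underside of the top.

B is a four-legged stool. The seat is a 272×271×37 mm slab whose top surface is at z = 409 mm; four round legs, each 44 mm in diameter, run from the floor (z = 0) to the underside of the seat, each leg's axis is inset half a diameter from the nearest pair of seat edges (so the leg's bounding box is flush with the corner).

Four stools sit around the table at the −y, +y, −x, +x sides.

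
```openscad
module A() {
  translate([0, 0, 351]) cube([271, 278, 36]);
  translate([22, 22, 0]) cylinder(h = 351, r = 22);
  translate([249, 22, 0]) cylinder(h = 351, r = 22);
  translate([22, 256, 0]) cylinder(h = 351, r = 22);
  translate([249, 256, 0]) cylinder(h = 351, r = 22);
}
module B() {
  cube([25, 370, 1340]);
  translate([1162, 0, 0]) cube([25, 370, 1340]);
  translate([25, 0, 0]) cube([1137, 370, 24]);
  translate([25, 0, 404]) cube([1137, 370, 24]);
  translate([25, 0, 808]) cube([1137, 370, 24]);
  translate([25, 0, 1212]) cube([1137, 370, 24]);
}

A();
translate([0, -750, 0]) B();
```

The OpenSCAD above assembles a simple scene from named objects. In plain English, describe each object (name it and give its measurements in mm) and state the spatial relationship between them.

A is a simple wooden stool: a rectangular seat 271 mm (x) by 278 mm (y), 36 mm thick, top face at z = 387 mm, on four round legs, each 44 mm in diameter. The legs rest on z = 0, each leg's axis is inset half a diameter from the nearest pair of seat edges (so the leg's bounding box is flush with the corner).

B is an open bookshelf. Two side panels, each 25 mm thick, 370 mm deep and 1340 mm tall, stand 1187 mm apart (outside-to-outside). Between them sit 4 shelves, each 24 mm thick and 370 mm deep, spanning the full gap between the sides. The bottom shelf rests on the floor (its underside at z = 0) and the clear gap between one shelf's top and the next shelf's underside is 380 mm.

The bookshelf is on the floor beside the stool on its −y side.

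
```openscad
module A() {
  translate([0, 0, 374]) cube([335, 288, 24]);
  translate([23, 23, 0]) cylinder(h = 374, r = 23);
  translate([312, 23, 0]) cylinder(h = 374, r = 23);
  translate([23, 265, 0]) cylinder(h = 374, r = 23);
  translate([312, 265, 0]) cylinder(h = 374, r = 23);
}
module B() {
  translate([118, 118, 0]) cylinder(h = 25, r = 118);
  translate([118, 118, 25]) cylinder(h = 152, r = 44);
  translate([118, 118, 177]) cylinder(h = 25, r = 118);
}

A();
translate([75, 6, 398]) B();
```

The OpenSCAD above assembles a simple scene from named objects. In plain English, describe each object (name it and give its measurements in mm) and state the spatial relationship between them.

A is a simple wooden stool: a rectangular seat 335 mm (x) by 288 mm (y), 24 mm thick, top face at z = 398 mm, on four round legs, each 46 mm in diameter. The legs rest on z = 0, each leg's axis is inset half a diameter from the nearest pair of seat edges (so the leg's bounding box is flush with the corner).

B is a spool: two coaxial disc flanges of radius 118 mm and thickness 25 mm, joined by a core cylinder of radius 44 mm and height 152 mm. The lower flange rests on z = 0 and the three cylinders share a vertical axis.

The spool is on top of the stool.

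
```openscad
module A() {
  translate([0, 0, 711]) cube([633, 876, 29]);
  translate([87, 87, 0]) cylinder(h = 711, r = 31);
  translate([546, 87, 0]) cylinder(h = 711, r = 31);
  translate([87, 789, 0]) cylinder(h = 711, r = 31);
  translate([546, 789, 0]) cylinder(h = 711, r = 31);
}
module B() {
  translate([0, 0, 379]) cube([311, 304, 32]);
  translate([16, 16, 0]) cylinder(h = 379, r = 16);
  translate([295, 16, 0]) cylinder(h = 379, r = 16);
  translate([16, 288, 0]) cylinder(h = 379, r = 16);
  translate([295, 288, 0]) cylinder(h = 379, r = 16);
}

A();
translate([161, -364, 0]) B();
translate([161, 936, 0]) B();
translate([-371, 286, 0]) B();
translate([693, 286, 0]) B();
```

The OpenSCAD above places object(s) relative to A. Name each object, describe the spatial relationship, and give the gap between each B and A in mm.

Each stool's nearest face is 60 mm from the table's bounding box.

A is a table. B is a stool. Four stools sit around the table at the −y, +y, −x, +x sides. The gap between each stool and the table is 60 mm.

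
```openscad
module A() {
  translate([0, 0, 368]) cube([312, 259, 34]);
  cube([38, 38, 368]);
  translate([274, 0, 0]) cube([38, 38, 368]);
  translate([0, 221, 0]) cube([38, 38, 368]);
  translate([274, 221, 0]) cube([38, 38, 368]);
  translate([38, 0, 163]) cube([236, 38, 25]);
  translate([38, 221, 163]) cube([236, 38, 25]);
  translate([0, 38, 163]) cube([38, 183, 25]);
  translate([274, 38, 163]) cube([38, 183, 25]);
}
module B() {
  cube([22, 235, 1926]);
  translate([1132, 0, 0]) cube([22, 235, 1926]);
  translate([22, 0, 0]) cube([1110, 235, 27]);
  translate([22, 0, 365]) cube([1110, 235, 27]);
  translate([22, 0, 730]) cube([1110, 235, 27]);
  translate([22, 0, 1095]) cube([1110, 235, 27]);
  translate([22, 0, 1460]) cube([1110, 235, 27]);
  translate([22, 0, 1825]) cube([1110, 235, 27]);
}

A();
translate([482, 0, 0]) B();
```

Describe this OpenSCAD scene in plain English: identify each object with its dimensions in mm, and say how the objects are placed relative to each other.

A is a four-legged stool. The seat is a 312×259×34 mm slab whose top surface is at z = 402 mm; four square legs, each 38×38 mm in cross-section, run from the floor (z = 0) to the underside of the seat, each flush with a corner of the seat. Four stretchers, 38 mm wide and 25 mm tall, connect adjacent legs with their undersides at z = 163 mm, each running between the inner faces of the legs it joins and aligned with the legs' outer faces on the other axis.

B is an open bookshelf. Two side panels, each 22 mm thick, 235 mm deep and 1926 mm tall, stand 1154 mm apart (outside-to-outside). Between them sit 6 shelves, each 27 mm thick and 235 mm deep, spanning the full gap between the sides. The bottom shelf rests on the floor (its underside at z = 0) and the clear gap between one shelf's top and the next shelf's underside is 338 mm.

The bookshelf is on the floor beside the stool on its +x side.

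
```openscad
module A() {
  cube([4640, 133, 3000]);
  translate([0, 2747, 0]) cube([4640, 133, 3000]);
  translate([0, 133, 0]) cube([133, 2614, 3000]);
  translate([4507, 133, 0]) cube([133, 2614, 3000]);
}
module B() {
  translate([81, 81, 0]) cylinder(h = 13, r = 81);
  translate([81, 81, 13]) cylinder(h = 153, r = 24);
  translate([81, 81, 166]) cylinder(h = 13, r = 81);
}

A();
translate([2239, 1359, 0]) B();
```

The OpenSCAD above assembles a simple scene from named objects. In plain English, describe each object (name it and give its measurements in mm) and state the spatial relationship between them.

A is a box-shaped house frame (walls only): outside footprint 4640×2880 mm, wall height 3000 mm, wall thickness 133 mm. The two y-facing walls run the full x-width; the two x-facing walls fit between the inner faces of the y-facing walls.

B is a spool: two coaxial disc flanges of radius 81 mm and thickness 13 mm, joined by a core cylinder of radius 24 mm and height 153 mm. The lower flange rests on z = 0 and the three cylinders share a vertical axis.

The spool sits inside the house frame, centred.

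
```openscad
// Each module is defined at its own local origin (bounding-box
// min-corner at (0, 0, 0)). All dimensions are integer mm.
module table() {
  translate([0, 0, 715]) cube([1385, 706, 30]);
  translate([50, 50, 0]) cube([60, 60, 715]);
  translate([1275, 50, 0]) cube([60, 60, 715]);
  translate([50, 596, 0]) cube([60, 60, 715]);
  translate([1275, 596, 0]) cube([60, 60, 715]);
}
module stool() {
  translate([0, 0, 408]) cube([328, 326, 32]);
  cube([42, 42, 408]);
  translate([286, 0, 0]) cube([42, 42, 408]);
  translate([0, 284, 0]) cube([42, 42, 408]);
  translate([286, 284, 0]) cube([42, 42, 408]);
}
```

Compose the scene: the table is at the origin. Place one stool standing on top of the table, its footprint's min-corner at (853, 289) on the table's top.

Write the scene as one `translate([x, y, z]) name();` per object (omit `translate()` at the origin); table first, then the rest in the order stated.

table();
translate([853, 289, 745]) stool();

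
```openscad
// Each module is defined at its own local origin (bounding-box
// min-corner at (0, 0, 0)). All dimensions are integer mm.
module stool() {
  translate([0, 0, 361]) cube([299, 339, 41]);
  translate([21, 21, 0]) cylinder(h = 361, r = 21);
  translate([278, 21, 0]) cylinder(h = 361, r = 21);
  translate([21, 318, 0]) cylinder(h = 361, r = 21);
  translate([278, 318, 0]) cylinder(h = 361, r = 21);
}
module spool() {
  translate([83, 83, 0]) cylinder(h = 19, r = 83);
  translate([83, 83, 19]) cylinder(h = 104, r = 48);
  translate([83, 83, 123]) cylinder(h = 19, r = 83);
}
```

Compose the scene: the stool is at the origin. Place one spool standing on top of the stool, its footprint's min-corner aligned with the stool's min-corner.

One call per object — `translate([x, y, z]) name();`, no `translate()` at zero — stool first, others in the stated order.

stool();
translate([0, 0, 402]) spool();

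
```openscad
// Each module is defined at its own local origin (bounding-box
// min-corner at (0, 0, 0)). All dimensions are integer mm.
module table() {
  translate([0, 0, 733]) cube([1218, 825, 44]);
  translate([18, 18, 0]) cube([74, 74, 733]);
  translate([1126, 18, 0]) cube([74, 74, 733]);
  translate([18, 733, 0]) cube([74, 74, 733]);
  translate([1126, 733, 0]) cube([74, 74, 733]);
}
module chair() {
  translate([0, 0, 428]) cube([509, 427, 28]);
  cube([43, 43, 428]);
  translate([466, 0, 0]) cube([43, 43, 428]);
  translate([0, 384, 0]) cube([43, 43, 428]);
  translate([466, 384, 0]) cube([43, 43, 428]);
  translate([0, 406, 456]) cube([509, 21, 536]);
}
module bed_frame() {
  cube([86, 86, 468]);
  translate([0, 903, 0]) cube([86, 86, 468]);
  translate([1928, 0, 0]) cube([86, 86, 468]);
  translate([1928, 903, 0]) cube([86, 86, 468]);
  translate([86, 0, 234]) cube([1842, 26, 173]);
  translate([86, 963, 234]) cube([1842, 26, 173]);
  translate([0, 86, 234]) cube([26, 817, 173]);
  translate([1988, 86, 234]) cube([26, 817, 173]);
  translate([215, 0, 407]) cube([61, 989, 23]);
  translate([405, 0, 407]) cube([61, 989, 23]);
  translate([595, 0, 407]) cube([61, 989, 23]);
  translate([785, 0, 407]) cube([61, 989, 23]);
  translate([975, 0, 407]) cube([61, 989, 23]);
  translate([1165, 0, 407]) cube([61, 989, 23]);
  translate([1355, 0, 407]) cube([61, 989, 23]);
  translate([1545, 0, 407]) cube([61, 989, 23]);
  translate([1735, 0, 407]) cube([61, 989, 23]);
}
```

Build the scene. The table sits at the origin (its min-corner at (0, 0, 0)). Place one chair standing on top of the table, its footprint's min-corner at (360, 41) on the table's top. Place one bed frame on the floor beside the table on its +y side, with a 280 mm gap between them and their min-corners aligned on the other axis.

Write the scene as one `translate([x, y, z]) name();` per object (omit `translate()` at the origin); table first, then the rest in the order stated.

table();
translate([360, 41, 777]) chair();
translate([0, 1105, 0]) bed_frame();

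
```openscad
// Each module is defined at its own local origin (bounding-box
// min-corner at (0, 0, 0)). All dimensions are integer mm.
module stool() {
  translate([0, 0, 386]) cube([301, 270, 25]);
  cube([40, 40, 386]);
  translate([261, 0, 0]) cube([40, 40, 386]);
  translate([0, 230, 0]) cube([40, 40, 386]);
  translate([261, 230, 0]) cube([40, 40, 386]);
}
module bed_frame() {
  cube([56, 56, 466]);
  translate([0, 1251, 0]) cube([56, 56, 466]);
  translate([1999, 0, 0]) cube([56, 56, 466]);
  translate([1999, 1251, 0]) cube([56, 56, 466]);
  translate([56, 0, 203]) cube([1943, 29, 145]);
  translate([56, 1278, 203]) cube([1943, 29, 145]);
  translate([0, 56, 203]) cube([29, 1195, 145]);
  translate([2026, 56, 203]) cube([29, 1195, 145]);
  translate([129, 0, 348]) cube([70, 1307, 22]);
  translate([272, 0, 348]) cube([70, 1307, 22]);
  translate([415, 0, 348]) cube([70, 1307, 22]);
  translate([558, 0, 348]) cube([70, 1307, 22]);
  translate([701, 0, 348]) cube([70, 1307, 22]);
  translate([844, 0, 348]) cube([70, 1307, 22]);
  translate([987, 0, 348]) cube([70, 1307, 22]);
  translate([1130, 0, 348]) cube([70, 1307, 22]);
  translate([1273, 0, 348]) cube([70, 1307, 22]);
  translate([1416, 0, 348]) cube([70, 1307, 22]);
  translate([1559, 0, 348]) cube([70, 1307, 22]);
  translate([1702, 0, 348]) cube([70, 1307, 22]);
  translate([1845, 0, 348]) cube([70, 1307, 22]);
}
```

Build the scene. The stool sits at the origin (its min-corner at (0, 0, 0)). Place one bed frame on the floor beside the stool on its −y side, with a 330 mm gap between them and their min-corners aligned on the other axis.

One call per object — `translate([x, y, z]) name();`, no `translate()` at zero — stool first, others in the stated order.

stool();
translate([0, -1637, 0]) bed_frame();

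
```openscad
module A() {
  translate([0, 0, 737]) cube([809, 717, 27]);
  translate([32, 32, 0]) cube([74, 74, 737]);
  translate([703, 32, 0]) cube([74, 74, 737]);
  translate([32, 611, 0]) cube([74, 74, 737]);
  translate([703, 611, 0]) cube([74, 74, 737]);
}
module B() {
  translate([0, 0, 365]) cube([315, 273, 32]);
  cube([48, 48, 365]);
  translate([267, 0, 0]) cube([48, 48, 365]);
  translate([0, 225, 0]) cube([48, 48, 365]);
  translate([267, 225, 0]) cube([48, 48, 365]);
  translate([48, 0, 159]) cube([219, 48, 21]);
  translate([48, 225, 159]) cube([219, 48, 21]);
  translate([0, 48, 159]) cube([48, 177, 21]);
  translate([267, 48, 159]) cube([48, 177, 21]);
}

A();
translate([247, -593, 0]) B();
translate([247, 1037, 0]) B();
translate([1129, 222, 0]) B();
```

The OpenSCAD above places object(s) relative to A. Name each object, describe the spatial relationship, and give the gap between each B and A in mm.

Each stool's nearest face is 320 mm from the table's bounding box.

A is a table. B is a stool. Three stools sit around the table at the −y, +y, +x sides. The gap between each stool and the table is 320 mm.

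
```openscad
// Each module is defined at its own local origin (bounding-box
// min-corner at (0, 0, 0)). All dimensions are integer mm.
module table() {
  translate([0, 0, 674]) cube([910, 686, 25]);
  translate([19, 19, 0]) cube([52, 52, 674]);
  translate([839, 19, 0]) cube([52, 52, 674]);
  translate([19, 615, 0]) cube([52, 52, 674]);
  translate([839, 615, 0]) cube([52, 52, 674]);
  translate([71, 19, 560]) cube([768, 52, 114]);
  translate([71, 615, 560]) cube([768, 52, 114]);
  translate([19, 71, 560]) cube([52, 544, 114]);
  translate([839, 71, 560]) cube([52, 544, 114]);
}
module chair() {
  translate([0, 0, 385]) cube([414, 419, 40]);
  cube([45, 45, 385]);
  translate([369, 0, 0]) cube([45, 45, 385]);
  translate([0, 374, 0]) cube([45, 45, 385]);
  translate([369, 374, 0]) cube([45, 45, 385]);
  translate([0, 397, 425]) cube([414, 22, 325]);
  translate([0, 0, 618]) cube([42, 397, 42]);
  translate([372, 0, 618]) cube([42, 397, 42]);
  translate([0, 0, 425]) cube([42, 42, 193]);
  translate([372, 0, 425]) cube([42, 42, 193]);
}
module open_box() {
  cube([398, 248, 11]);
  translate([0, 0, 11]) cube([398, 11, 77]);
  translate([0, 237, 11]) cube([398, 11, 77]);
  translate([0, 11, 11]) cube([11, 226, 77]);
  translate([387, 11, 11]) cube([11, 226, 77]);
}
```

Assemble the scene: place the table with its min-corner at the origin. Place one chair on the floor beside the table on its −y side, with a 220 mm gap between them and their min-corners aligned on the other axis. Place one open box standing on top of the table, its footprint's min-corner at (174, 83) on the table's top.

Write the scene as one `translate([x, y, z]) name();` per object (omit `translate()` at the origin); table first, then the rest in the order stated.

table();
translate([0, -639, 0]) chair();
translate([174, 83, 699]) open_box();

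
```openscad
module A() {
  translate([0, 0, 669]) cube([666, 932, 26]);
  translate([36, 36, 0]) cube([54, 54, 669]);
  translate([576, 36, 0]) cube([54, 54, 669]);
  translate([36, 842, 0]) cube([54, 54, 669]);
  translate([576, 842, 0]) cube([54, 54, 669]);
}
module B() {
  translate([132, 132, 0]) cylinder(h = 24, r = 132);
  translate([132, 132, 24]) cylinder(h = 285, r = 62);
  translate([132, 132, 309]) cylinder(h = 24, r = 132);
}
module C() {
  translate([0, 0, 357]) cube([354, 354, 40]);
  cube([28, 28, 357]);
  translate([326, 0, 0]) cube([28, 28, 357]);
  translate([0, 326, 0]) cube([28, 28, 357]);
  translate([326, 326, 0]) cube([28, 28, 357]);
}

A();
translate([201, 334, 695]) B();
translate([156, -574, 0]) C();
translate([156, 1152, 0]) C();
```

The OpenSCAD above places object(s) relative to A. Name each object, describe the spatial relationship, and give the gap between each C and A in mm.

Each stool's nearest face is 220 mm from the table's bounding box.

A is a table. B is a spool. C is a stool. The spool is on top of the table, centred. Two stools sit around the table at the −y, +y sides. The gap between each stool and the table is 220 mm.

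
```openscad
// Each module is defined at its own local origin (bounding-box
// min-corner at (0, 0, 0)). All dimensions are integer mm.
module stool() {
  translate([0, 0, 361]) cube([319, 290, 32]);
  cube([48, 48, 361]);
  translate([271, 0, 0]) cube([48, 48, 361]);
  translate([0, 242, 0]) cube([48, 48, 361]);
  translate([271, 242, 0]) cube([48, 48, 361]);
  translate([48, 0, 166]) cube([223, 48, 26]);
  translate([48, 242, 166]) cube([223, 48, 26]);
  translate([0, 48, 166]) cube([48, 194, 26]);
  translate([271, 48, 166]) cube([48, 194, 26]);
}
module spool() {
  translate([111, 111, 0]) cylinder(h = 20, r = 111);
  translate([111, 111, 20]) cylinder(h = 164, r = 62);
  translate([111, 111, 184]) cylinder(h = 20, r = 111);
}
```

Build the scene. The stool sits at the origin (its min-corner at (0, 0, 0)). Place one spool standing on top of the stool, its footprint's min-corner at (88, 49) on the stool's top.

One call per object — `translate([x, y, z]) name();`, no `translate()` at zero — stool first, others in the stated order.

stool();
translate([88, 49, 393]) spool();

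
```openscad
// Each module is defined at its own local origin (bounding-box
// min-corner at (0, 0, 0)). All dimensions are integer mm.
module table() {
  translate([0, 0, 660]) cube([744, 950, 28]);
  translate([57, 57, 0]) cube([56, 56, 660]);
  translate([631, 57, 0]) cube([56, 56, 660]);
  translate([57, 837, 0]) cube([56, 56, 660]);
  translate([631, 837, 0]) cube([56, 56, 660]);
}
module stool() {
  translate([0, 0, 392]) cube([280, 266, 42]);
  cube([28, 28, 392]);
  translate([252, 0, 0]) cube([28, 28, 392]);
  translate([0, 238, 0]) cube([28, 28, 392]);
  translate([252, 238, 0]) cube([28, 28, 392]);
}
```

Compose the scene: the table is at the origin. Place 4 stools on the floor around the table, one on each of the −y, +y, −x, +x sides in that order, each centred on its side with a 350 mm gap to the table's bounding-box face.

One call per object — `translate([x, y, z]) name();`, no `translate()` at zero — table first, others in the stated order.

table();
translate([232, -616, 0]) stool();
translate([232, 1300, 0]) stool();
translate([-630, 342, 0]) stool();
translate([1094, 342, 0]) stool();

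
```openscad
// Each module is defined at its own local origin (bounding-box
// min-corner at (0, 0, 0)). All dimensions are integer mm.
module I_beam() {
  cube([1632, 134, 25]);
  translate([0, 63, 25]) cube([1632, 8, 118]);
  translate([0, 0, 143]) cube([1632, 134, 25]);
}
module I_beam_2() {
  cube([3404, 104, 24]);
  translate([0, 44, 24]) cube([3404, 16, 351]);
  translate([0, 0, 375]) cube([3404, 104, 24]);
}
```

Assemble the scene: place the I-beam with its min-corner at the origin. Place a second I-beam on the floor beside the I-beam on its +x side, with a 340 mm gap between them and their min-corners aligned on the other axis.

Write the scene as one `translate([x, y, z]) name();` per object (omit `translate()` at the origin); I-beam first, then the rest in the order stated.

I_beam();
translate([1972, 0, 0]) I_beam_2();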